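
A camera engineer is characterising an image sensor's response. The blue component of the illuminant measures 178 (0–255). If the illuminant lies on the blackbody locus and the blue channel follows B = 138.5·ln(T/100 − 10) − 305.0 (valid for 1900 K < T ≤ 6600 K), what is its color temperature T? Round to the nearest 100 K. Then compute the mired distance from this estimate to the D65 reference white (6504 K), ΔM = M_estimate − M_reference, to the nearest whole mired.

ln(t − 10) = (178 + 305.0) / 138.5 = 3.4874.
t − 10 = e^3.4874 = 32.700, so t = 42.700.
T = 100·t = 4270 K → 4300 K to the nearest 100 K.
M_estimate = 10⁶/4300 = 232.56; M_reference = 10⁶/6504 = 153.75.
ΔM = 232.56 − 153.75 = 78.81 → +79 mireds.

+79 mireds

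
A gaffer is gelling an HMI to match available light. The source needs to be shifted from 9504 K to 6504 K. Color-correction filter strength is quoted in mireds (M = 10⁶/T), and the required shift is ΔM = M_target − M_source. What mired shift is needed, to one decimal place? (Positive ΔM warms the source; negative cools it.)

M_source = 10⁶/9504 = 105.219; M_target = 10⁶/6504 = 153.752.
ΔM = 153.752 − 105.219 = 48.533 → +48.5 mireds, a warming shift.

+48.5 mireds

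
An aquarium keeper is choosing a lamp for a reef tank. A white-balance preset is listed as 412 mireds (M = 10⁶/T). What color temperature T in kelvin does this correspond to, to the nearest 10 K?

T = 10⁶ / 412 = 2427.18 K → 2430 K.

2430 K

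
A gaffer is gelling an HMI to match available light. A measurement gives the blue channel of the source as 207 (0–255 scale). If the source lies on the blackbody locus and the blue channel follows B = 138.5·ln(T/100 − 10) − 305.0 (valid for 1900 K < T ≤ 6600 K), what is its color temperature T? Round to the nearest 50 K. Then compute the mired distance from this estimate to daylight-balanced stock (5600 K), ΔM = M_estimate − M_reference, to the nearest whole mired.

+19 mireds

ln(t − 10) = (207 + 305.0) / 138.5 = 3.6968.
t − 10 = e^3.6968 = 40.316, so t = 50.316.
T = 100·t = 5032 K → 5050 K to the nearest 50 K.
M_estimate = 10⁶/5050 = 198.02; M_reference = 10⁶/5600 = 178.57.
ΔM = 198.02 − 178.57 = 19.45 → +19 mireds.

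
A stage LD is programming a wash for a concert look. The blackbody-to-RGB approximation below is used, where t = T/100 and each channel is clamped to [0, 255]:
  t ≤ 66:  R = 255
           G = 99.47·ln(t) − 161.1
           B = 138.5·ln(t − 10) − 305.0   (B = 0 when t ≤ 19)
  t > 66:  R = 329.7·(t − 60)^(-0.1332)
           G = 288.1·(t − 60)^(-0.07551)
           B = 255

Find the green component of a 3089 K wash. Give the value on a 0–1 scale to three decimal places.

0.706

t = 3089/100 = 30.89; the t ≤ 66 branch applies.
G = 99.47·ln 30.89 − 161.1 = 99.47·3.4304 − 161.1 = 180.125.
On a 0–1 scale: 180.125/255 = 0.7064 → 0.706.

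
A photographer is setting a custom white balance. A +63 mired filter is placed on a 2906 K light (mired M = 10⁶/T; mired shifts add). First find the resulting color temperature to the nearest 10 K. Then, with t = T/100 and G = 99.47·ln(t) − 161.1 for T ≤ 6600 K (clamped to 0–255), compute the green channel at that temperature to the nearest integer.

M_in = 10⁶/2906 = 344.12; M_out = 344.12 + (+63) = 407.12.
T_out = 10⁶/407.12 = 2456.3 K → 2460 K; t = 24.6.
G = 99.47·ln 24.6 − 161.1 = 99.47·3.2027 − 161.1 = 157.477.
Rounded: 157.

157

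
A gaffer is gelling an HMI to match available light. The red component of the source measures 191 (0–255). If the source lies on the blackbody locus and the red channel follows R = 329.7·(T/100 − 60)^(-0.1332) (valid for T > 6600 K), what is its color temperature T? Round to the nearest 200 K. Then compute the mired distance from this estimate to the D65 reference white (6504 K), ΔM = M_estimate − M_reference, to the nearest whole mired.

(t − 60)^(-0.1332) = 191/329.7 = 0.57931.
t − 60 = 0.57931^(1/-0.1332) = 0.57931^(-7.508) = 60.245, so t = 120.245.
T = 100·t = 12025 K → 12000 K to the nearest 200 K.
M_estimate = 10⁶/12000 = 83.33; M_reference = 10⁶/6504 = 153.75.
ΔM = 83.33 − 153.75 = -70.42 → -70 mireds.

-70 mireds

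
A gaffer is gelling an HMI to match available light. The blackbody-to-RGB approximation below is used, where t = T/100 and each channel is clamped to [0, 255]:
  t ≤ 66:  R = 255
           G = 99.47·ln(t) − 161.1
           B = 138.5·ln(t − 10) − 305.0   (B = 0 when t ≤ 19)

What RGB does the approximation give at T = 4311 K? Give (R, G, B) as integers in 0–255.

(255, 213, 180)

t = 4311/100 = 43.11; the t ≤ 66 branch applies.
R = 255 by definition for t ≤ 66.
G = 99.47·ln 43.11 − 161.1 = 99.47·3.7638 − 161.1 = 213.281.
B = 138.5·ln(43.11 − 10) − 305.0 = 138.5·ln 33.11 − 305.0 = 138.5·3.4998 − 305.0 = 179.727.
Rounded: (255, 213, 180).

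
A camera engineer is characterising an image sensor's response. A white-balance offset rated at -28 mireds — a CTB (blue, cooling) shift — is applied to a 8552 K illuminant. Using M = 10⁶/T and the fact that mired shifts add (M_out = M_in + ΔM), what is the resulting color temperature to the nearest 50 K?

11250 K

M_in = 10⁶/8552 = 116.93 mireds.
M_out = 116.93 + (-28) = 88.93 mireds.
T_out = 10⁶/88.93 = 11244.6 K → 11250 K.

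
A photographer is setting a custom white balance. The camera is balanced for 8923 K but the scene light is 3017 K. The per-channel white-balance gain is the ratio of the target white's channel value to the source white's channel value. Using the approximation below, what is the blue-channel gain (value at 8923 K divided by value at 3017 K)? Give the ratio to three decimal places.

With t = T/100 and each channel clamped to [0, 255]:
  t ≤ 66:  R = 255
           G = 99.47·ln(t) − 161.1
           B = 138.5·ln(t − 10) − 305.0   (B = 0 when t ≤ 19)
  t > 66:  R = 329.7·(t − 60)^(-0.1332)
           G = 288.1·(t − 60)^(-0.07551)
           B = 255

At 3017 K (t = 30.17):
  B = 138.5·ln(30.17 − 10) − 305.0 = 138.5·ln 20.17 − 305.0 = 138.5·3.0042 − 305.0 = 111.081.
At 8923 K (t = 89.23):
  B = 255 by definition for t > 66.
Gain = 255.000 / 111.081 = 2.2956 → 2.296.

2.296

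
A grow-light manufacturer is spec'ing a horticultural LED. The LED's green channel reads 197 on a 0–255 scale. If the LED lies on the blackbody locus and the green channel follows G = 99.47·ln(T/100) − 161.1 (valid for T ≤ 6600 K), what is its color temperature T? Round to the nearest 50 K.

3650 K

ln t = (197 + 161.1) / 99.47 = 3.6001.
t = e^3.6001 = 36.601.
T = 100·t = 3660 K → 3650 K to the nearest 50 K.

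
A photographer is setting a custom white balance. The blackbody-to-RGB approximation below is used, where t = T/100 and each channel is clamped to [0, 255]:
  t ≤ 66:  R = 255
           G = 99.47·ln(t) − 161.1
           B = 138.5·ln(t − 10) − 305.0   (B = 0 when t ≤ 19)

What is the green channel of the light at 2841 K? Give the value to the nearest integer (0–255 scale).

t = 2841/100 = 28.41; the t ≤ 66 branch applies.
G = 99.47·ln 28.41 − 161.1 = 99.47·3.3467 − 161.1 = 171.800.
Rounded: 172.

172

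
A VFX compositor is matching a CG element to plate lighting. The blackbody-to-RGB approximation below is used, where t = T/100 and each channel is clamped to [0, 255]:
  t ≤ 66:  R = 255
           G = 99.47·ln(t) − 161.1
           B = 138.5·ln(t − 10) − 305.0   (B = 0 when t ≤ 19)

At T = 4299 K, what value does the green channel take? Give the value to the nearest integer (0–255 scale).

213

t = 4299/100 = 42.99; the t ≤ 66 branch applies.
G = 99.47·ln 42.99 − 161.1 = 99.47·3.7610 − 161.1 = 213.003.
Rounded: 213.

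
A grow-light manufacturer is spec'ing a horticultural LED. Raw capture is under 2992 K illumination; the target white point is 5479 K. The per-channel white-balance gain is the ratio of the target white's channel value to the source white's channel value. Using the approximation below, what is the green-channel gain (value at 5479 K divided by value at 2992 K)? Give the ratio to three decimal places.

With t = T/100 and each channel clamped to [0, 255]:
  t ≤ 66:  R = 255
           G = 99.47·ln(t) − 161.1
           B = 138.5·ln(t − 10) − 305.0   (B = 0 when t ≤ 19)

1.340

At 2992 K (t = 29.92):
  G = 99.47·ln 29.92 − 161.1 = 99.47·3.3985 − 161.1 = 176.951.
At 5479 K (t = 54.79):
  G = 99.47·ln 54.79 − 161.1 = 99.47·4.0035 − 161.1 = 237.129.
Gain = 237.129 / 176.951 = 1.3401 → 1.340.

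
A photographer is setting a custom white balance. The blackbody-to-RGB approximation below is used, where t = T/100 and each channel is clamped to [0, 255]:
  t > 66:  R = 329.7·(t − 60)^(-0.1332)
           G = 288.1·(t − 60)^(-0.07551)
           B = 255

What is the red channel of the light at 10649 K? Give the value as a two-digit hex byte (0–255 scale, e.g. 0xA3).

t = 10649/100 = 106.49; the t > 66 branch applies.
R = 329.7·(106.49 − 60)^(-0.1332) = 329.7·46.49^(-0.1332) = 329.7·0.59966 = 197.709.
Rounded: 198; in hex, 0xC6.

0xC6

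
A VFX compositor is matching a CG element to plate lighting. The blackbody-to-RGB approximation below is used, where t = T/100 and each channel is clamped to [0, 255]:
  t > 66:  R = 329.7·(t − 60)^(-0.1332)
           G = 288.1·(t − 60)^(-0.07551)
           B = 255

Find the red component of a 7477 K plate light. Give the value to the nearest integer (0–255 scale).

t = 7477/100 = 74.77; the t > 66 branch applies.
R = 329.7·(74.77 − 60)^(-0.1332) = 329.7·14.77^(-0.1332) = 329.7·0.69862 = 230.334.
Rounded: 230.

230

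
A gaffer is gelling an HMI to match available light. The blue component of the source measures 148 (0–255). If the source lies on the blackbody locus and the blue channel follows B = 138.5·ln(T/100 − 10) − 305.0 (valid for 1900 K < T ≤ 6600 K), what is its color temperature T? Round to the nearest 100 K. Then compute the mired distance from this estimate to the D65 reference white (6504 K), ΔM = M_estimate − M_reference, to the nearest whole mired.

ln(t − 10) = (148 + 305.0) / 138.5 = 3.2708.
t − 10 = e^3.2708 = 26.331, so t = 36.331.
T = 100·t = 3633 K → 3600 K to the nearest 100 K.
M_estimate = 10⁶/3600 = 277.78; M_reference = 10⁶/6504 = 153.75.
ΔM = 277.78 − 153.75 = 124.03 → +124 mireds.

+124 mireds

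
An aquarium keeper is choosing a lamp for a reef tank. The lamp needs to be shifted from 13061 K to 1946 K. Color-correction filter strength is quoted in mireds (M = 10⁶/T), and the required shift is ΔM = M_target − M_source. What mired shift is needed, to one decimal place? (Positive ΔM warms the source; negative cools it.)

M_source = 10⁶/13061 = 76.564; M_target = 10⁶/1946 = 513.875.
ΔM = 513.875 − 76.564 = 437.311 → +437.3 mireds, a warming shift.

+437.3 mireds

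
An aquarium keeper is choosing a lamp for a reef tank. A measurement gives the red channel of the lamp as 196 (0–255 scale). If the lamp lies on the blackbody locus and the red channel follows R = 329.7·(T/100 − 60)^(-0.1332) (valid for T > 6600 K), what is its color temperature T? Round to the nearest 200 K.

11000 K

(t − 60)^(-0.1332) = 196/329.7 = 0.59448.
t − 60 = 0.59448^(1/-0.1332) = 0.59448^(-7.508) = 49.621, so t = 109.621.
T = 100·t = 10962 K → 11000 K to the nearest 200 K.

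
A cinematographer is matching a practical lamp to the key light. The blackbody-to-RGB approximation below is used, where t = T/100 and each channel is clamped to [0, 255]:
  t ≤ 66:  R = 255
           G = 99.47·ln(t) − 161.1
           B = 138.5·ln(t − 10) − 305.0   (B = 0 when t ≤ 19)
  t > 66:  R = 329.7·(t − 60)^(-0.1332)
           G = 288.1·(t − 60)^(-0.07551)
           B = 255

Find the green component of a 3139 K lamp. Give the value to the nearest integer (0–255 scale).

t = 3139/100 = 31.39; the t ≤ 66 branch applies.
G = 99.47·ln 31.39 − 161.1 = 99.47·3.4465 − 161.1 = 181.722.
Rounded: 182.

182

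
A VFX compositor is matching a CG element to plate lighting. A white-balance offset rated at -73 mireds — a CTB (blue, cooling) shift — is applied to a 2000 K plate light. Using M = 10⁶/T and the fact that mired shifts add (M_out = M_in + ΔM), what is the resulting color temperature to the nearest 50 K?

2350 K

M_in = 10⁶/2000 = 500.00 mireds.
M_out = 500.00 + (-73) = 427.00 mireds.
T_out = 10⁶/427.00 = 2341.9 K → 2350 K.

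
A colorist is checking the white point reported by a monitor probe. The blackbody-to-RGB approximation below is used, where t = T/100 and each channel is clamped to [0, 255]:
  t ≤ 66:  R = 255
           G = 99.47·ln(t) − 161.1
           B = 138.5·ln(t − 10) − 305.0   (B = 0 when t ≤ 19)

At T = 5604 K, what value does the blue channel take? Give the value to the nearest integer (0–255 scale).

t = 5604/100 = 56.04; the t ≤ 66 branch applies.
B = 138.5·ln(56.04 − 10) − 305.0 = 138.5·ln 46.04 − 305.0 = 138.5·3.8295 − 305.0 = 225.387.
Rounded: 225.

225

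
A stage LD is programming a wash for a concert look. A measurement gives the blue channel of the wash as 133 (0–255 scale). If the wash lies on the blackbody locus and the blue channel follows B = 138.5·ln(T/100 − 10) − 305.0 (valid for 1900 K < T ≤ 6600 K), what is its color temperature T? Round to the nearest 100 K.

3400 K

ln(t − 10) = (133 + 305.0) / 138.5 = 3.1625.
t − 10 = e^3.1625 = 23.629, so t = 33.629.
T = 100·t = 3363 K → 3400 K to the nearest 100 K.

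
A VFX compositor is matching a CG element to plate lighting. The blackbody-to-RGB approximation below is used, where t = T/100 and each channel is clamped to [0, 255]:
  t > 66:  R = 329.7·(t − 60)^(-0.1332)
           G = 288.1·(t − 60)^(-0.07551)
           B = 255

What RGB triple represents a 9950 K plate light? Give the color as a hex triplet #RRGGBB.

#CADAFF

t = 9950/100 = 99.5; the t > 66 branch applies.
R = 329.7·(99.5 − 60)^(-0.1332) = 329.7·39.5^(-0.1332) = 329.7·0.61282 = 202.047.
G = 288.1·(99.5 − 60)^(-0.07551) = 288.1·39.5^(-0.07551) = 288.1·0.75760 = 218.265.
B = 255 by definition for t > 66.
Rounded: (202, 218, 255).
In hex: #CADAFF.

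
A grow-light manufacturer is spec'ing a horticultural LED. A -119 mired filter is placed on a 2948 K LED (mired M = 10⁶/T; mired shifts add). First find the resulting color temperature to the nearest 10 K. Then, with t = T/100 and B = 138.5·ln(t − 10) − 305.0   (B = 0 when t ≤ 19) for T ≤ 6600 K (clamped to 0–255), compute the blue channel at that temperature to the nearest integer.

M_in = 10⁶/2948 = 339.21; M_out = 339.21 + (-119) = 220.21.
T_out = 10⁶/220.21 = 4541.1 K → 4540 K; t = 45.4.
B = 138.5·ln(45.4 − 10) − 305.0 = 138.5·ln 35.4 − 305.0 = 138.5·3.5667 − 305.0 = 188.990.
Rounded: 189.

189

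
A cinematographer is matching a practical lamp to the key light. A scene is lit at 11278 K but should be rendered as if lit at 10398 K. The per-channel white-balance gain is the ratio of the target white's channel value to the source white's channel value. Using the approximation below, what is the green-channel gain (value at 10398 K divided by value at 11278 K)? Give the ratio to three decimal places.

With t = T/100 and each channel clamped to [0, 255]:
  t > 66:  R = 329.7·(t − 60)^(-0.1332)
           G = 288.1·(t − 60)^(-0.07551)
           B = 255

1.014

At 11278 K (t = 112.78):
  G = 288.1·(112.78 − 60)^(-0.07551) = 288.1·52.78^(-0.07551) = 288.1·0.74120 = 213.540.
At 10398 K (t = 103.98):
  G = 288.1·(103.98 − 60)^(-0.07551) = 288.1·43.98^(-0.07551) = 288.1·0.75148 = 216.502.
Gain = 216.502 / 213.540 = 1.0139 → 1.014.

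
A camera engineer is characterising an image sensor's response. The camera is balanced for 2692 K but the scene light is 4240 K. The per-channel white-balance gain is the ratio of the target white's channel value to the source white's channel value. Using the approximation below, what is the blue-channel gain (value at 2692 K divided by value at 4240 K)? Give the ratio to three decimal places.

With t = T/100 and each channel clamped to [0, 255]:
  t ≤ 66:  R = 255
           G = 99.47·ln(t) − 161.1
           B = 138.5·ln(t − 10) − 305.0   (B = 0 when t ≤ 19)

At 4240 K (t = 42.4):
  B = 138.5·ln(42.4 − 10) − 305.0 = 138.5·ln 32.4 − 305.0 = 138.5·3.4782 − 305.0 = 176.725.
At 2692 K (t = 26.92):
  B = 138.5·ln(26.92 − 10) − 305.0 = 138.5·ln 16.92 − 305.0 = 138.5·2.8285 − 305.0 = 86.747.
Gain = 86.747 / 176.725 = 0.4909 → 0.491.

0.491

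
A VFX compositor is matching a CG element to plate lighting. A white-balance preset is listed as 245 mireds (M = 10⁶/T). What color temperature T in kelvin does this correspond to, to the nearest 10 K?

4080 K

T = 10⁶ / 245 = 4081.63 K → 4080 K.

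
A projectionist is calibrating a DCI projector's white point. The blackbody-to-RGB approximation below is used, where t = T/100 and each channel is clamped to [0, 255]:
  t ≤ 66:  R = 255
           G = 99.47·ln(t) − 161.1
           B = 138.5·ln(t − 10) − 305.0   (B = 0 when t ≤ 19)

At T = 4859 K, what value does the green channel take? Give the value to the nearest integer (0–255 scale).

t = 4859/100 = 48.59; the t ≤ 66 branch applies.
G = 99.47·ln 48.59 − 161.1 = 99.47·3.8834 − 161.1 = 225.184.
Rounded: 225.

225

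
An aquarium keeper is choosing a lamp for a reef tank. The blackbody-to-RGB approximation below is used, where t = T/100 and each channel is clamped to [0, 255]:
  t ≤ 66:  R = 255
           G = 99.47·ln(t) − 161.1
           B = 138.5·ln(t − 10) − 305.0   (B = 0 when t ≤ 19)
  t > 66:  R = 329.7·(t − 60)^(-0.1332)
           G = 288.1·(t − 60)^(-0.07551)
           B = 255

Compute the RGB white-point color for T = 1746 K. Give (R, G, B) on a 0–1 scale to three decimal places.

(1.000, 0.484, 0.000)

t = 1746/100 = 17.46; the t ≤ 66 branch applies.
R = 255 by definition for t ≤ 66.
G = 99.47·ln 17.46 − 161.1 = 99.47·2.8599 − 161.1 = 123.376.
t = 17.46 ≤ 19, so B = 0.
Dividing each by 255: (1.0000, 0.4838, 0.0000) → (1.000, 0.484, 0.000).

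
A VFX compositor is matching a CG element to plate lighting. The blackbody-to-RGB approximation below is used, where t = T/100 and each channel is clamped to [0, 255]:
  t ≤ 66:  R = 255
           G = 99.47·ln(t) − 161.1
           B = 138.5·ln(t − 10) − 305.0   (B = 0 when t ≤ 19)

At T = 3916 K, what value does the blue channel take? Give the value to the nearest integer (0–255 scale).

162

t = 3916/100 = 39.16; the t ≤ 66 branch applies.
B = 138.5·ln(39.16 − 10) − 305.0 = 138.5·ln 29.16 − 305.0 = 138.5·3.3728 − 305.0 = 162.133.
Rounded: 162.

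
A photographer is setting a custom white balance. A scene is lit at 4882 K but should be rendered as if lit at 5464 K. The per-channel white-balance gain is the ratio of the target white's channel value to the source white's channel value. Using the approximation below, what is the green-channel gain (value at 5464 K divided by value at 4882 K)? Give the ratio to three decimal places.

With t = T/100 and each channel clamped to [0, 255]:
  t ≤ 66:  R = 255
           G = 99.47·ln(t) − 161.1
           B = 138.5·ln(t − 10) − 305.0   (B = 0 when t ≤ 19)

1.050

At 4882 K (t = 48.82):
  G = 99.47·ln 48.82 − 161.1 = 99.47·3.8881 − 161.1 = 225.653.
At 5464 K (t = 54.64):
  G = 99.47·ln 54.64 − 161.1 = 99.47·4.0008 − 161.1 = 236.856.
Gain = 236.856 / 225.653 = 1.0496 → 1.050.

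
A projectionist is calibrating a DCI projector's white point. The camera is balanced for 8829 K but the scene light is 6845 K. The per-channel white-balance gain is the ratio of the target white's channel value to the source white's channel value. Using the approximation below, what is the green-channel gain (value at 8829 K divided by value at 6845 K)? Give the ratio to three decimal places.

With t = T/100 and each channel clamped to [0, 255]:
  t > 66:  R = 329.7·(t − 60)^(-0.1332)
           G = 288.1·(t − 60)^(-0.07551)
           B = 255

At 6845 K (t = 68.45):
  G = 288.1·(68.45 − 60)^(-0.07551) = 288.1·8.45^(-0.07551) = 288.1·0.85116 = 245.220.
At 8829 K (t = 88.29):
  G = 288.1·(88.29 − 60)^(-0.07551) = 288.1·28.29^(-0.07551) = 288.1·0.77694 = 223.836.
Gain = 223.836 / 245.220 = 0.9128 → 0.913.

0.913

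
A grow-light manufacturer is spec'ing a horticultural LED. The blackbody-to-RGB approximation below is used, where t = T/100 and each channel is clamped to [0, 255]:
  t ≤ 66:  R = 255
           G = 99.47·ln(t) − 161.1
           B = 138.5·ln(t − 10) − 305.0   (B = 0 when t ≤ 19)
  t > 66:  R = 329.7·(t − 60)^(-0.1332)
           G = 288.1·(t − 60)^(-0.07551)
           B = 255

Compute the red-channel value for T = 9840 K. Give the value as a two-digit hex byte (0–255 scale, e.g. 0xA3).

0xCB

t = 9840/100 = 98.4; the t > 66 branch applies.
R = 329.7·(98.4 − 60)^(-0.1332) = 329.7·38.4^(-0.1332) = 329.7·0.61513 = 202.808.
Rounded: 203; in hex, 0xCB.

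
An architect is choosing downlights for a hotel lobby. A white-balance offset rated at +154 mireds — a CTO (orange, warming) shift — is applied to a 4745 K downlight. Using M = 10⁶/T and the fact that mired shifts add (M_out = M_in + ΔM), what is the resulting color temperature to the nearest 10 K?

2740 K

M_in = 10⁶/4745 = 210.75 mireds.
M_out = 210.75 + (+154) = 364.75 mireds.
T_out = 10⁶/364.75 = 2741.6 K → 2740 K.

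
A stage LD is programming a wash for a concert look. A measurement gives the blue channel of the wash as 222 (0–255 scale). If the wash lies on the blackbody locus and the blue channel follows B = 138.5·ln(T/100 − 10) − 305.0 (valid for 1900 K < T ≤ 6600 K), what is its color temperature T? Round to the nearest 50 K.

5500 K

ln(t − 10) = (222 + 305.0) / 138.5 = 3.8051.
t − 10 = e^3.8051 = 44.928, so t = 54.928.
T = 100·t = 5493 K → 5500 K to the nearest 50 K.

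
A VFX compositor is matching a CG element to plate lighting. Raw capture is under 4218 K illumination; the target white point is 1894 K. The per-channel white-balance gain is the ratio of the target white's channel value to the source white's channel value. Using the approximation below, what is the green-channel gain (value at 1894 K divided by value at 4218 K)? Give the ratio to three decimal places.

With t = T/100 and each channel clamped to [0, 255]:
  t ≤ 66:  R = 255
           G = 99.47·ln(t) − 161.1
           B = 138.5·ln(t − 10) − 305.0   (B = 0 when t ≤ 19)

0.623

At 4218 K (t = 42.18):
  G = 99.47·ln 42.18 − 161.1 = 99.47·3.7419 − 161.1 = 211.111.
At 1894 K (t = 18.94):
  G = 99.47·ln 18.94 − 161.1 = 99.47·2.9413 − 161.1 = 131.469.
Gain = 131.469 / 211.111 = 0.6227 → 0.623.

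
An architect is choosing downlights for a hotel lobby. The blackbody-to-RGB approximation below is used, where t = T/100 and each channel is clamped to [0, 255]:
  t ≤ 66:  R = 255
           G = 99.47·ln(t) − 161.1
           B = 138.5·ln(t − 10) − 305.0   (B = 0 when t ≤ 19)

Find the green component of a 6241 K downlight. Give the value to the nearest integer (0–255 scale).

250

t = 6241/100 = 62.41; the t ≤ 66 branch applies.
G = 99.47·ln 62.41 − 161.1 = 99.47·4.1337 − 161.1 = 250.082.
Rounded: 250.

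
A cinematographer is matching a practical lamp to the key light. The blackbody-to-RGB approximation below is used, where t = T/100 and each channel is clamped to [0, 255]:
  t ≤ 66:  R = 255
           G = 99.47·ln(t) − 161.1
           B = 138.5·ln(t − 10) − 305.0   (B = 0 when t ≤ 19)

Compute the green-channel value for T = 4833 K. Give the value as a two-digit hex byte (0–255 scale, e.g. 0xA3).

0xE1

t = 4833/100 = 48.33; the t ≤ 66 branch applies.
G = 99.47·ln 48.33 − 161.1 = 99.47·3.8781 − 161.1 = 224.650.
Rounded: 225; in hex, 0xE1.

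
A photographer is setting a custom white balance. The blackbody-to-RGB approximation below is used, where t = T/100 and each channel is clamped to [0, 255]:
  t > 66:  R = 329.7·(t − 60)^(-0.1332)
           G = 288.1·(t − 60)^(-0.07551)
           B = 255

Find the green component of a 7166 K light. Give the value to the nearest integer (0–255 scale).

t = 7166/100 = 71.66; the t > 66 branch applies.
G = 288.1·(71.66 − 60)^(-0.07551) = 288.1·11.66^(-0.07551) = 288.1·0.83072 = 239.330.
Rounded: 239.

239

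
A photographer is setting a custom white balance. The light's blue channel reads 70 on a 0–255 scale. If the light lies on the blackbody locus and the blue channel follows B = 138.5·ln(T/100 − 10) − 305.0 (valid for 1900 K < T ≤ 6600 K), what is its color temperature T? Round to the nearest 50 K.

ln(t − 10) = (70 + 305.0) / 138.5 = 2.7076.
t − 10 = e^2.7076 = 14.993, so t = 24.993.
T = 100·t = 2499 K → 2500 K to the nearest 50 K.

2500 K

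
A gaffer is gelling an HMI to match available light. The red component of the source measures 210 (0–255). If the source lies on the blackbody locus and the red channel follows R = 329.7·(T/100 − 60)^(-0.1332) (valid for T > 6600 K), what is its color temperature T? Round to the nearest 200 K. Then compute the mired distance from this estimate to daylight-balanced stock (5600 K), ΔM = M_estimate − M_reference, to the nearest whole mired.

(t − 60)^(-0.1332) = 210/329.7 = 0.63694.
t − 60 = 0.63694^(1/-0.1332) = 0.63694^(-7.508) = 29.561, so t = 89.561.
T = 100·t = 8956 K → 9000 K to the nearest 200 K.
M_estimate = 10⁶/9000 = 111.11; M_reference = 10⁶/5600 = 178.57.
ΔM = 111.11 − 178.57 = -67.46 → -67 mireds.

-67 mireds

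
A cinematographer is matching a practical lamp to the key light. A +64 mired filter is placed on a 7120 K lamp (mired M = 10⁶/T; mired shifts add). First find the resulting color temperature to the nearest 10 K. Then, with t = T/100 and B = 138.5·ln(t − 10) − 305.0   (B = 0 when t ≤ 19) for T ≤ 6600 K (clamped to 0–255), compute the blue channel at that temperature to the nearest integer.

M_in = 10⁶/7120 = 140.45; M_out = 140.45 + (+64) = 204.45.
T_out = 10⁶/204.45 = 4891.2 K → 4890 K; t = 48.9.
B = 138.5·ln(48.9 − 10) − 305.0 = 138.5·ln 38.9 − 305.0 = 138.5·3.6610 − 305.0 = 202.048.
Rounded: 202.

202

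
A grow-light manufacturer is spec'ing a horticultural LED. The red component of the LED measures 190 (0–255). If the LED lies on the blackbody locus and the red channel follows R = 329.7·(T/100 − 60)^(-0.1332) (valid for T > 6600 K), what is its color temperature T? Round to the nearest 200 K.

(t − 60)^(-0.1332) = 190/329.7 = 0.57628.
t − 60 = 0.57628^(1/-0.1332) = 0.57628^(-7.508) = 62.667, so t = 122.667.
T = 100·t = 12267 K → 12200 K to the nearest 200 K.

12200 K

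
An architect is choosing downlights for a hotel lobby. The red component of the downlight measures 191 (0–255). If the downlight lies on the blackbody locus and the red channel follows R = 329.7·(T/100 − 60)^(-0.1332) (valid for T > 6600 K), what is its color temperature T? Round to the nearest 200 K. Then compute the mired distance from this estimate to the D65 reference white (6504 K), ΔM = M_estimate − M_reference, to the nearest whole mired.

-70 mireds

(t − 60)^(-0.1332) = 191/329.7 = 0.57931.
t − 60 = 0.57931^(1/-0.1332) = 0.57931^(-7.508) = 60.245, so t = 120.245.
T = 100·t = 12025 K → 12000 K to the nearest 200 K.
M_estimate = 10⁶/12000 = 83.33; M_reference = 10⁶/6504 = 153.75.
ΔM = 83.33 − 153.75 = -70.42 → -70 mireds.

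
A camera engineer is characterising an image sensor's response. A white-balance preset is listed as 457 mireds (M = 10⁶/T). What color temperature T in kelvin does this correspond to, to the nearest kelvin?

T = 10⁶ / 457 = 2188.18 K → 2188 K.

2188 K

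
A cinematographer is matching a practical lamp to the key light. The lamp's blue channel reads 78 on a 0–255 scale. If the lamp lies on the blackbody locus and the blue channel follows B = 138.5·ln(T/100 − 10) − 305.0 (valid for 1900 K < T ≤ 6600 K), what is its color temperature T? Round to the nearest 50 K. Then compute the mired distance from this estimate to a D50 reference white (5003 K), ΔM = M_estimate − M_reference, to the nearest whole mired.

+185 mireds

ln(t − 10) = (78 + 305.0) / 138.5 = 2.7653.
t − 10 = e^2.7653 = 15.884, so t = 25.884.
T = 100·t = 2588 K → 2600 K to the nearest 50 K.
M_estimate = 10⁶/2600 = 384.62; M_reference = 10⁶/5003 = 199.88.
ΔM = 384.62 − 199.88 = 184.74 → +185 mireds.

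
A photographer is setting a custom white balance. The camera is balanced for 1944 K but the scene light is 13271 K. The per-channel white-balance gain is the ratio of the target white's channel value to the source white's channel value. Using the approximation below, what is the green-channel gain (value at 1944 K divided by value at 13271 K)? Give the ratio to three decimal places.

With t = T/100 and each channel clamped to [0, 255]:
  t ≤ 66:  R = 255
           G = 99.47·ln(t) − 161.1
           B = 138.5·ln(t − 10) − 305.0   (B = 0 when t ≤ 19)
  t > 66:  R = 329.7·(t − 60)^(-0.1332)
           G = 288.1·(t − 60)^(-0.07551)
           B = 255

At 13271 K (t = 132.71):
  G = 288.1·(132.71 − 60)^(-0.07551) = 288.1·72.71^(-0.07551) = 288.1·0.72349 = 208.437.
At 1944 K (t = 19.44):
  G = 99.47·ln 19.44 − 161.1 = 99.47·2.9673 − 161.1 = 134.061.
Gain = 134.061 / 208.437 = 0.6432 → 0.643.

0.643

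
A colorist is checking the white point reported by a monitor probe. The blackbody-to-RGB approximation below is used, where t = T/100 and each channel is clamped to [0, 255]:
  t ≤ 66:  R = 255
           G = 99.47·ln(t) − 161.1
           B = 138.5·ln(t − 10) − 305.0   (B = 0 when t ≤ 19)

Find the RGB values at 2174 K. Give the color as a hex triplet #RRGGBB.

#FF9124

t = 2174/100 = 21.74; the t ≤ 66 branch applies.
R = 255 by definition for t ≤ 66.
G = 99.47·ln 21.74 − 161.1 = 99.47·3.0792 − 161.1 = 145.183.
B = 138.5·ln(21.74 − 10) − 305.0 = 138.5·ln 11.74 − 305.0 = 138.5·2.4630 − 305.0 = 36.126.
Rounded: (255, 145, 36).
In hex: #FF9124.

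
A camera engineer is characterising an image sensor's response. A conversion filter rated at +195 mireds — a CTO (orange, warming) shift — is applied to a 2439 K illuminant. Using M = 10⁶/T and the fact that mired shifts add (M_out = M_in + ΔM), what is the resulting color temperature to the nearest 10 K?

M_in = 10⁶/2439 = 410.00 mireds.
M_out = 410.00 + (+195) = 605.00 mireds.
T_out = 10⁶/605.00 = 1652.9 K → 1650 K.

1650 K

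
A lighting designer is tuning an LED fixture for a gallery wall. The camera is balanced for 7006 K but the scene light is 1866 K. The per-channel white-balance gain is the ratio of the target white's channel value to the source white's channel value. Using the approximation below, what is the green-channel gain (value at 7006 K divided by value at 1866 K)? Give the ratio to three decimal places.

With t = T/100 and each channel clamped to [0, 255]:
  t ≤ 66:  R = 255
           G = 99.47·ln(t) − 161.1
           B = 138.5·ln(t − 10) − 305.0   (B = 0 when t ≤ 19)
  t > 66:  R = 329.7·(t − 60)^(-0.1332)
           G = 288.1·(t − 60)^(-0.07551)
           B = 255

At 1866 K (t = 18.66):
  G = 99.47·ln 18.66 − 161.1 = 99.47·2.9264 − 161.1 = 129.987.
At 7006 K (t = 70.06):
  G = 288.1·(70.06 − 60)^(-0.07551) = 288.1·10.06^(-0.07551) = 288.1·0.84003 = 242.012.
Gain = 242.012 / 129.987 = 1.8618 → 1.862.

1.862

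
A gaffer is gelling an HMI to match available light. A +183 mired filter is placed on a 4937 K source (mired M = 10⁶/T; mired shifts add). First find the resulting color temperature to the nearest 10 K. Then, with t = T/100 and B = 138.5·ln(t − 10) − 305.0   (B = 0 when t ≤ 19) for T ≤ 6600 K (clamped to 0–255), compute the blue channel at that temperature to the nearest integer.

M_in = 10⁶/4937 = 202.55; M_out = 202.55 + (+183) = 385.55.
T_out = 10⁶/385.55 = 2593.7 K → 2590 K; t = 25.9.
B = 138.5·ln(25.9 − 10) − 305.0 = 138.5·ln 15.9 − 305.0 = 138.5·2.7663 − 305.0 = 78.135.
Rounded: 78.

78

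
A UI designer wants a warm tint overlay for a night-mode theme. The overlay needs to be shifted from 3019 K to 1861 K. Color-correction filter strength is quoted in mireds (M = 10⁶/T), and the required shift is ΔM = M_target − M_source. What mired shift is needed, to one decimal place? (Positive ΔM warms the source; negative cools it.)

M_source = 10⁶/3019 = 331.236; M_target = 10⁶/1861 = 537.346.
ΔM = 537.346 − 331.236 = 206.110 → +206.1 mireds, a warming shift.

+206.1 mireds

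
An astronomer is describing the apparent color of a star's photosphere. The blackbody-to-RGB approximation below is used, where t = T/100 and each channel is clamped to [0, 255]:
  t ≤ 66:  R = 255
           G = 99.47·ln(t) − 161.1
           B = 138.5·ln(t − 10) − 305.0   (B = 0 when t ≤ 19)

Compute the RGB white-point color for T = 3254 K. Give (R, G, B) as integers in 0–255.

t = 3254/100 = 32.54; the t ≤ 66 branch applies.
R = 255 by definition for t ≤ 66.
G = 99.47·ln 32.54 − 161.1 = 99.47·3.4825 − 161.1 = 185.301.
B = 138.5·ln(32.54 − 10) − 305.0 = 138.5·ln 22.54 − 305.0 = 138.5·3.1153 − 305.0 = 126.468.
Rounded: (255, 185, 126).

(255, 185, 126)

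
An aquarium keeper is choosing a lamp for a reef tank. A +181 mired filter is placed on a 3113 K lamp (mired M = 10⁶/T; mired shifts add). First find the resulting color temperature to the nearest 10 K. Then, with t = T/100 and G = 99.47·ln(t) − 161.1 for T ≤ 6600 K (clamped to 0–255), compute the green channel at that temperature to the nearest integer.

M_in = 10⁶/3113 = 321.23; M_out = 321.23 + (+181) = 502.23.
T_out = 10⁶/502.23 = 1991.1 K → 1990 K; t = 19.9.
G = 99.47·ln 19.9 − 161.1 = 99.47·2.9907 − 161.1 = 136.387.
Rounded: 136.

136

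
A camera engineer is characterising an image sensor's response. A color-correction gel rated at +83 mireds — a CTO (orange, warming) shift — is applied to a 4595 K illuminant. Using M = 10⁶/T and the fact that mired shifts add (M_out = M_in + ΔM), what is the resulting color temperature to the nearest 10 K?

3330 K

M_in = 10⁶/4595 = 217.63 mireds.
M_out = 217.63 + (+83) = 300.63 mireds.
T_out = 10⁶/300.63 = 3326.4 K → 3330 K.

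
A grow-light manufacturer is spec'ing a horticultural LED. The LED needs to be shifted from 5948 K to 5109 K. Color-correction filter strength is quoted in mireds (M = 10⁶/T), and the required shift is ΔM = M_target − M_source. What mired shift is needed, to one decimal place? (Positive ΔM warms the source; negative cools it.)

M_source = 10⁶/5948 = 168.124; M_target = 10⁶/5109 = 195.733.
ΔM = 195.733 − 168.124 = 27.609 → +27.6 mireds, a warming shift.

+27.6 mireds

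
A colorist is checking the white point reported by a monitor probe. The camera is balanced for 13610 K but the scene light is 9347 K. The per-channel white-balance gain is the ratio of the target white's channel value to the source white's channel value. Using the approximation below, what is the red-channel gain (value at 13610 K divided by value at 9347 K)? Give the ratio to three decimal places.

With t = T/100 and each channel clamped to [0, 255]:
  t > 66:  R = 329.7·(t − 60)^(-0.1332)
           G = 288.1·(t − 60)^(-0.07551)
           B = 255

0.896

At 9347 K (t = 93.47):
  R = 329.7·(93.47 − 60)^(-0.1332) = 329.7·33.47^(-0.1332) = 329.7·0.62649 = 206.555.
At 13610 K (t = 136.1):
  R = 329.7·(136.1 − 60)^(-0.1332) = 329.7·76.1^(-0.1332) = 329.7·0.56156 = 185.148.
Gain = 185.148 / 206.555 = 0.8964 → 0.896.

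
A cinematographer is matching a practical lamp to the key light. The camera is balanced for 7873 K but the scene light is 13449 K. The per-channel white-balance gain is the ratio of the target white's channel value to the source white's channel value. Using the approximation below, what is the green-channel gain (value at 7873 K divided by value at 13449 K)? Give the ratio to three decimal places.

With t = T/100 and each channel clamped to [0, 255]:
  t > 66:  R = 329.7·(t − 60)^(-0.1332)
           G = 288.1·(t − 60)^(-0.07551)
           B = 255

At 13449 K (t = 134.49):
  G = 288.1·(134.49 − 60)^(-0.07551) = 288.1·74.49^(-0.07551) = 288.1·0.72217 = 208.056.
At 7873 K (t = 78.73):
  G = 288.1·(78.73 − 60)^(-0.07551) = 288.1·18.73^(-0.07551) = 288.1·0.80151 = 230.916.
Gain = 230.916 / 208.056 = 1.1099 → 1.110.

1.110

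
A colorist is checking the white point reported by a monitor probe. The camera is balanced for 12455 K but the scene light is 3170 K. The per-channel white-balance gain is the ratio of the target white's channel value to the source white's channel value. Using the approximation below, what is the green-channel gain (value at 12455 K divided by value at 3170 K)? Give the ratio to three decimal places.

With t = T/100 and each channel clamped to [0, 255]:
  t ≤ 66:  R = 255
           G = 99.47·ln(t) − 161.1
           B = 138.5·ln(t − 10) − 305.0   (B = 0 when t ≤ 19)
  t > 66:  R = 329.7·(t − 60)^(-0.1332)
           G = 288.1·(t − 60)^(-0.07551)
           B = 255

1.151

At 3170 K (t = 31.7):
  G = 99.47·ln 31.7 − 161.1 = 99.47·3.4563 − 161.1 = 182.700.
At 12455 K (t = 124.55):
  G = 288.1·(124.55 − 60)^(-0.07551) = 288.1·64.55^(-0.07551) = 288.1·0.73002 = 210.319.
Gain = 210.319 / 182.700 = 1.1512 → 1.151.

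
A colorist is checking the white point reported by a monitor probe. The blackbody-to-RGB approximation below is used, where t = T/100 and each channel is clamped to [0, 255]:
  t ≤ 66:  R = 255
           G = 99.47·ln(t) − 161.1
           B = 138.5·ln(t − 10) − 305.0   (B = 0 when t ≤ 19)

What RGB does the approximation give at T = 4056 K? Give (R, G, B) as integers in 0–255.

(255, 207, 169)

t = 4056/100 = 40.56; the t ≤ 66 branch applies.
R = 255 by definition for t ≤ 66.
G = 99.47·ln 40.56 − 161.1 = 99.47·3.7028 − 161.1 = 207.216.
B = 138.5·ln(40.56 − 10) − 305.0 = 138.5·ln 30.56 − 305.0 = 138.5·3.4197 − 305.0 = 168.627.
Rounded: (255, 207, 169).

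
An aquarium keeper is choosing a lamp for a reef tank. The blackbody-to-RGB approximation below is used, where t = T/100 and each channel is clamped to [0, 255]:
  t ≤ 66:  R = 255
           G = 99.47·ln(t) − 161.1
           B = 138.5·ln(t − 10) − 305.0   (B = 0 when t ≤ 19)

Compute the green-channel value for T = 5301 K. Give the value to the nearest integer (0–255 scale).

t = 5301/100 = 53.01; the t ≤ 66 branch applies.
G = 99.47·ln 53.01 − 161.1 = 99.47·3.9705 − 161.1 = 233.844.
Rounded: 234.

234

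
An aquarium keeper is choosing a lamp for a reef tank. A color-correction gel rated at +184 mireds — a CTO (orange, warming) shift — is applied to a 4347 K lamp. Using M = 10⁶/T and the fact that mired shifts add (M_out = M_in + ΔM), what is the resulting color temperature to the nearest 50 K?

M_in = 10⁶/4347 = 230.04 mireds.
M_out = 230.04 + (+184) = 414.04 mireds.
T_out = 10⁶/414.04 = 2415.2 K → 2400 K.

2400 K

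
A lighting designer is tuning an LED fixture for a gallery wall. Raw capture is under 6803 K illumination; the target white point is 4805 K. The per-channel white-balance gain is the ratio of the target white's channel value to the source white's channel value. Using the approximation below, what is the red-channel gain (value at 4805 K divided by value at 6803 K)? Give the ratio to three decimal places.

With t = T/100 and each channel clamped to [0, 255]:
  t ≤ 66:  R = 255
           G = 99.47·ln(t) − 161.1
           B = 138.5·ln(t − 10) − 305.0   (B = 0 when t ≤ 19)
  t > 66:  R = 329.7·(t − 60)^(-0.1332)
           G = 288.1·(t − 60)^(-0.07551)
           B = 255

At 6803 K (t = 68.03):
  R = 329.7·(68.03 − 60)^(-0.1332) = 329.7·8.03^(-0.1332) = 329.7·0.75769 = 249.811.
At 4805 K (t = 48.05):
  R = 255 by definition for t ≤ 66.
Gain = 255.000 / 249.811 = 1.0208 → 1.021.

1.021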